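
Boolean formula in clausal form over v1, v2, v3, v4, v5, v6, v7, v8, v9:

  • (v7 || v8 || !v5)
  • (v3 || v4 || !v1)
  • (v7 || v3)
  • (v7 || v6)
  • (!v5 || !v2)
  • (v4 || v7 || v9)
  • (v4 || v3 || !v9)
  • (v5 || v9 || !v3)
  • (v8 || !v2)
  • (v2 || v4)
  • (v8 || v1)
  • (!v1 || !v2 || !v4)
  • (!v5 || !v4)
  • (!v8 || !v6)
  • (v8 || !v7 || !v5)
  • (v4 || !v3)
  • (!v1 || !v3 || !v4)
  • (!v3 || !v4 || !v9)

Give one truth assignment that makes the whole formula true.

Try v1 = True.
The remaining clauses are satisfied by v2 = False, v3 = False, v4 = True, v5 = False, v6 = False, v7 = True, v8 = True, v9 = True.

v1 = True, v2 = False, v3 = False, v4 = True, v5 = False, v6 = False, v7 = True, v8 = True, v9 = True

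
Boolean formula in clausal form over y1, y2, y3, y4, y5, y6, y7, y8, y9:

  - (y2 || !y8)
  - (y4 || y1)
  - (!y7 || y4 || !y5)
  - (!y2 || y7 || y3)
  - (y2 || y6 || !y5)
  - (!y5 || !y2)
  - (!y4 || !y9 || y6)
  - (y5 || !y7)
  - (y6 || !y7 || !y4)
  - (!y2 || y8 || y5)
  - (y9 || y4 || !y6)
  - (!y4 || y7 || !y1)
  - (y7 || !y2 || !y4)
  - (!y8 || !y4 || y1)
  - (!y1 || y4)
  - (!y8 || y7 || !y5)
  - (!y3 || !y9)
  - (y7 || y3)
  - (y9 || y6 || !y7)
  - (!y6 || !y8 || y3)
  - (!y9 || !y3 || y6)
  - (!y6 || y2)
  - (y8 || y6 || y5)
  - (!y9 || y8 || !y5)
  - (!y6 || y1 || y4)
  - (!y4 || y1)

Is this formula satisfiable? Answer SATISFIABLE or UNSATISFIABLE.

UNSATISFIABLE

y4 = True:
  propagation gives y1=True, y7=True, y5=True, y2=False; an empty clause results — contradiction.
y4 = False:
  propagation gives y1=True; an empty clause results — contradiction.
Every branch closes, so no satisfying assignment exists.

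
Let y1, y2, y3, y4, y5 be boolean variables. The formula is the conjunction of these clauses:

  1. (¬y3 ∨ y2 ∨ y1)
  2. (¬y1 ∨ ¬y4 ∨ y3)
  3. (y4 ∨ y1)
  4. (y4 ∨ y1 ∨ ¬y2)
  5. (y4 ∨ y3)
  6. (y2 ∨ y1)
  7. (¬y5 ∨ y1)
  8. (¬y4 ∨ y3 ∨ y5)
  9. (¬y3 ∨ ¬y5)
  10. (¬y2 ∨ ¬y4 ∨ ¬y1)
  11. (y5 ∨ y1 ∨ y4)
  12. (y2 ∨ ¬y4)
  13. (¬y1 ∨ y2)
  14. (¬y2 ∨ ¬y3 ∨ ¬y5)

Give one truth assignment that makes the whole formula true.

y1=1, y2=1, y3=1, y4=0, y5=0

Set y1 = True and propagate.
  then y2 is forced to True.
  then y4 is forced to False.
  then y3 is forced to True.
  then y5 is forced to False.
Every clause has at least one true literal under this assignment.
Check each clause:
  1. (y1 ∨ y2 ∨ ¬y3) — y1 is true.
  2. (¬y4 ∨ y3 ∨ ¬y1) — y3 is true.
  3. (y4 ∨ y1) — y1 is true.
  4. (y4 ∨ y1 ∨ ¬y2) — y1 is true.
  5. (y3 ∨ y4) — y3 is true.
  6. (y1 ∨ y2) — y1 is true.
  7. (¬y5 ∨ y1) — y1 is true.
  8. (¬y4 ∨ y3 ∨ y5) — y3 is true.
  9. (¬y3 ∨ ¬y5) — ¬y5 is true.
  10. (¬y4 ∨ ¬y1 ∨ ¬y2) — ¬y4 is true.
  11. (y5 ∨ y4 ∨ y1) — y1 is true.
  12. (¬y4 ∨ y2) — y2 is true.
  13. (y2 ∨ ¬y1) — y2 is true.
  14. (¬y5 ∨ ¬y2 ∨ ¬y3) — ¬y5 is true.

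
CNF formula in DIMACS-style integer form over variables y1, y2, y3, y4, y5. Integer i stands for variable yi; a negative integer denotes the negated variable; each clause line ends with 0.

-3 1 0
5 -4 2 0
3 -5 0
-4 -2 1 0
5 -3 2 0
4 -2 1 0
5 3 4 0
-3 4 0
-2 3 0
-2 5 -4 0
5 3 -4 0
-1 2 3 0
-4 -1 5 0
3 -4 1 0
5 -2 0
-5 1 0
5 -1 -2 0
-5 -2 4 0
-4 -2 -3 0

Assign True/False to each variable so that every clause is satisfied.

Set y1 = True and propagate.
Branch on y2: take y2 = False.
  then y3 is forced to True.
  then y5 is forced to True.
  then y4 is forced to True.

y1=True, y2=False, y3=True, y4=True, y5=True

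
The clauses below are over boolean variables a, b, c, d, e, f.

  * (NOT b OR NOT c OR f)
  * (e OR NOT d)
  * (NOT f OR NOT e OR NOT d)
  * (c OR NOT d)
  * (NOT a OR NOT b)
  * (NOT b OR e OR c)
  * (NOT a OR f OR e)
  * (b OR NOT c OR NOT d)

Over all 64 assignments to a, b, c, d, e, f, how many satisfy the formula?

18

Case analysis on b and c:
  b=T, c=T: remaining (a,d,e,f) ∈ {(F,F,F,T); (F,F,T,T)} — 2.
  b=T, c=F: remaining (a,d,e,f) ∈ {(F,F,T,F); (F,F,T,T)} — 2.
  b=F, c=T: 7 of the 16 assignments to (a,d,e,f) work.
  b=F, c=F: 7 of the 16 assignments to (a,d,e,f) work.
Total: 2 + 2 + 7 + 7 = 18.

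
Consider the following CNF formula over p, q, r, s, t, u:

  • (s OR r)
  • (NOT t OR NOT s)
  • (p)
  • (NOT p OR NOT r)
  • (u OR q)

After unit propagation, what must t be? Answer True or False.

False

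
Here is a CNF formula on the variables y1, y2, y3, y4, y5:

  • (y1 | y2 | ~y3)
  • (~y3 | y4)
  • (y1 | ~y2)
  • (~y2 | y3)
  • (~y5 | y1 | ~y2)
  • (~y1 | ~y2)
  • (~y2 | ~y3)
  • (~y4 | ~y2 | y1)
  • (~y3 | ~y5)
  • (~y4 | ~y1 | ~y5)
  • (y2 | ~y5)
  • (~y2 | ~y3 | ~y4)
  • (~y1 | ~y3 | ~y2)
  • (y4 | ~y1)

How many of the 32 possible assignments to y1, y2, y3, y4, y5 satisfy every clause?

4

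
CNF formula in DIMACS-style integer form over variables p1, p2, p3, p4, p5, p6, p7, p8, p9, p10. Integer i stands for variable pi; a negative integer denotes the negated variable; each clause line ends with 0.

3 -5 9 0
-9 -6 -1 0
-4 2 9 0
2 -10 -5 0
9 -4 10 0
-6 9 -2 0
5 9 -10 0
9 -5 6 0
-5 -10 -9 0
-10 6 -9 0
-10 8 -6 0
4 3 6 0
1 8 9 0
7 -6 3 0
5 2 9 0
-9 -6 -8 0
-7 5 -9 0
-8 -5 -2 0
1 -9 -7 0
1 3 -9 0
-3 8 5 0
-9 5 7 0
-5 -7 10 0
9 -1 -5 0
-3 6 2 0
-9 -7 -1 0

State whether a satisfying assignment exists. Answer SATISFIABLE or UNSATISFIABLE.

Branch on p1: take p1 = False.
Set p2 = True and propagate.
Try p3 = True.
For the remaining variables, p4 = False, p5 = True, p6 = False, p7 = False, p8 = False, p9 = True, p10 = False works.
Every clause has at least one true literal under this assignment.
So p1=F, p2=T, p3=T, p4=F, p5=T, p6=F, p7=F, p8=F, p9=T, p10=F is a satisfying assignment.

SATISFIABLE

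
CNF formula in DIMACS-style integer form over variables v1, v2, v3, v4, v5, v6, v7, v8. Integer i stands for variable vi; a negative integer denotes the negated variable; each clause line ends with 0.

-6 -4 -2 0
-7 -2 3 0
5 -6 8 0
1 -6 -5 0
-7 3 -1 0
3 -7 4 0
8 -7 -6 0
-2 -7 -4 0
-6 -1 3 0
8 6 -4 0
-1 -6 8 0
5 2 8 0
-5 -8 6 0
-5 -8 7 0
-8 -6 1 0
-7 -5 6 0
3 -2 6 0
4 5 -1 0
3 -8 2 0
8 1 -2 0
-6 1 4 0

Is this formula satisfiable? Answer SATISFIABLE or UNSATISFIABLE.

Pure literal: v3 appears only positively; assign v3 = True.
Branch on v1: take v1 = False.
Branch on v2: take v2 = True.
  then v8 is forced to True.
  then v6 is forced to False.
  then v5 is forced to False.
For the remaining variables, v4 = False, v7 = False works.
Every clause has at least one true literal under this assignment.
So v1 = 0, v2 = 1, v3 = 1, v4 = 0, v5 = 0, v6 = 0, v7 = 0, v8 = 1 is a satisfying assignment.

SATISFIABLE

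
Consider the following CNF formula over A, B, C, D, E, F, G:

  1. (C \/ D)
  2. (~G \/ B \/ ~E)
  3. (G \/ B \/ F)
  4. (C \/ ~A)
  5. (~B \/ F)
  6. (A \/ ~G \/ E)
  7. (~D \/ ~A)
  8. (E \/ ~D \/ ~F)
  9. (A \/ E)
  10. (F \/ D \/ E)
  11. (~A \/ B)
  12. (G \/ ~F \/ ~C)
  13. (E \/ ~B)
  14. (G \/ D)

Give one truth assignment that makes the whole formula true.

A=F, B=F, C=F, D=T, E=T, F=T, G=F

Check each clause:
  1. (C \/ D) — D is true.
  2. (~G \/ B \/ ~E) — ~G is true.
  3. (G \/ F \/ B) — F is true.
  4. (C \/ ~A) — ~A is true.
  5. (~B \/ F) — F is true.
  6. (E \/ A \/ ~G) — ~G is true.
  7. (~D \/ ~A) — ~A is true.
  8. (E \/ ~D \/ ~F) — E is true.
  9. (E \/ A) — E is true.
  10. (D \/ E \/ F) — D is true.
  11. (~A \/ B) — ~A is true.
  12. (G \/ ~C \/ ~F) — ~C is true.
  13. (E \/ ~B) — E is true.
  14. (D \/ G) — D is true.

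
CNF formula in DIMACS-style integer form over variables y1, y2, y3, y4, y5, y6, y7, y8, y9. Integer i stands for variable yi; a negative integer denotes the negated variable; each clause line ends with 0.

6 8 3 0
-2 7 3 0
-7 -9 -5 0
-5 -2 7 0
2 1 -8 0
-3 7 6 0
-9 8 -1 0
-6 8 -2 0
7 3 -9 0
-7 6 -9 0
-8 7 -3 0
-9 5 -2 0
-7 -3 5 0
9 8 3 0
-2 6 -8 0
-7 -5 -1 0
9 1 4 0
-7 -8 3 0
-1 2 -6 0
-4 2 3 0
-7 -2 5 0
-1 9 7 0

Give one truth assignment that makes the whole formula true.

y1=0, y2=1, y3=1, y4=1, y5=1, y6=0, y7=1, y8=0, y9=0

Check each clause:
  1. (y6 ∨ y3 ∨ y8) — y3 is true.
  2. (¬y2 ∨ y3 ∨ y7) — y3 is true.
  3. (¬y7 ∨ ¬y5 ∨ ¬y9) — ¬y9 is true.
  4. (y7 ∨ ¬y2 ∨ ¬y5) — y7 is true.
  5. (y2 ∨ y1 ∨ ¬y8) — ¬y8 is true.
  6. (y7 ∨ ¬y3 ∨ y6) — y7 is true.
  7. (¬y1 ∨ y8 ∨ ¬y9) — ¬y1 is true.
  8. (y8 ∨ ¬y6 ∨ ¬y2) — ¬y6 is true.
  9. (¬y9 ∨ y3 ∨ y7) — y3 is true.
  10. (¬y9 ∨ y6 ∨ ¬y7) — ¬y9 is true.
  11. (¬y3 ∨ y7 ∨ ¬y8) — ¬y8 is true.
  12. (¬y2 ∨ y5 ∨ ¬y9) — y5 is true.
  13. (¬y3 ∨ ¬y7 ∨ y5) — y5 is true.
  14. (y9 ∨ y8 ∨ y3) — y3 is true.
  15. (y6 ∨ ¬y2 ∨ ¬y8) — ¬y8 is true.
  16. (¬y7 ∨ ¬y1 ∨ ¬y5) — ¬y1 is true.
  17. (y1 ∨ y4 ∨ y9) — y4 is true.
  18. (¬y8 ∨ y3 ∨ ¬y7) — ¬y8 is true.
  19. (¬y6 ∨ ¬y1 ∨ y2) — ¬y6 is true.
  20. (y2 ∨ ¬y4 ∨ y3) — y2 is true.
  21. (¬y2 ∨ y5 ∨ ¬y7) — y5 is true.
  22. (y7 ∨ y9 ∨ ¬y1) — ¬y1 is true.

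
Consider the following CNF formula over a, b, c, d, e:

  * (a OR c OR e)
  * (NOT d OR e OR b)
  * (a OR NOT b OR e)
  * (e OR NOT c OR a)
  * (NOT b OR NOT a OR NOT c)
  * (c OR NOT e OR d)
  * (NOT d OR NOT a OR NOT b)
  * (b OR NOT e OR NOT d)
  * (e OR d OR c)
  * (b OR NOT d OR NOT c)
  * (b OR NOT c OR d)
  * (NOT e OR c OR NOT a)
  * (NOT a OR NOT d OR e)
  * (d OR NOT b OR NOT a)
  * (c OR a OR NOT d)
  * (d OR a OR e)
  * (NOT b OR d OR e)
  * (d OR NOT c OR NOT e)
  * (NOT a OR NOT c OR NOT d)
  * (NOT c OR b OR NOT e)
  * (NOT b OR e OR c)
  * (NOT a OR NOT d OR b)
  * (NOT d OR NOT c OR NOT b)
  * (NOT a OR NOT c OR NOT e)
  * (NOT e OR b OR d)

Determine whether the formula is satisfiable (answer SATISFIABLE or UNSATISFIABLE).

UNSATISFIABLE

d = True:
  a = True:
    propagation gives b=False; an empty clause results — contradiction.
  a = False:
    propagation gives c=True, e=True, b=True; an empty clause results — contradiction.
d = False:
  e = True:
    propagation gives c=True; an empty clause results — contradiction.
  e = False:
    propagation gives c=True, a=True, b=False; an empty clause results — contradiction.
Every branch closes, so no satisfying assignment exists.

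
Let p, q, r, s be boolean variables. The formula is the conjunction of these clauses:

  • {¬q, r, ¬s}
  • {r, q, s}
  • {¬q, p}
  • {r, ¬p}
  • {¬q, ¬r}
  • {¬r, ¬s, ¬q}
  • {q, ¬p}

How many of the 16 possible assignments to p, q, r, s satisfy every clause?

The models are:
  p=F q=F r=F s=T
  p=F q=F r=T s=F
  p=F q=F r=T s=T
Count: 3.

3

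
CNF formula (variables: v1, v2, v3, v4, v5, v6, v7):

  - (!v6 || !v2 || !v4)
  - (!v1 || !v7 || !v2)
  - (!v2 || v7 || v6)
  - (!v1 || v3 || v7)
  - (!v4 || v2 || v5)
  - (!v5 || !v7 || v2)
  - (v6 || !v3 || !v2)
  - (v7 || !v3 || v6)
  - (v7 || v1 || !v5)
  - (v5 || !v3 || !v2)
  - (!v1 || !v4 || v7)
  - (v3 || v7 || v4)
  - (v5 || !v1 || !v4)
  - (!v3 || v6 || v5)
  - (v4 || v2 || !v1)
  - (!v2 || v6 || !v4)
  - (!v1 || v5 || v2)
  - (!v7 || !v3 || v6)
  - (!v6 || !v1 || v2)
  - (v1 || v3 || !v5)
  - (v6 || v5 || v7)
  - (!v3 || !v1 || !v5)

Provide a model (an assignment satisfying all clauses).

v1=0, v2=0, v3=0, v4=0, v5=0, v6=1, v7=1

Try v1 = False.
Try v2 = False.
For the remaining variables, v3 = False, v4 = False, v5 = False, v6 = True, v7 = True works.
Every clause has at least one true literal under this assignment.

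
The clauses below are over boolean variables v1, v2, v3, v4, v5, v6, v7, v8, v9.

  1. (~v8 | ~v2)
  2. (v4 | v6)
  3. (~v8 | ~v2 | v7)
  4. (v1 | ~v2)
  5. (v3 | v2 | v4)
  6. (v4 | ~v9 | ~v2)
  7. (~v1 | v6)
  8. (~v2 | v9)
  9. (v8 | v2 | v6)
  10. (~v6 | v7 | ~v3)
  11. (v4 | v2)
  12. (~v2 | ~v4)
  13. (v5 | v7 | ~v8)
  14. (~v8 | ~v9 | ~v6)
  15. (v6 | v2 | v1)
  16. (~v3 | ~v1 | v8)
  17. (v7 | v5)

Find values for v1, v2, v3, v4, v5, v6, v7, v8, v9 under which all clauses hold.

v1=False, v2=False, v3=False, v4=True, v5=False, v6=True, v7=True, v8=False, v9=True

v7 occurs only positively in the remaining clauses — set v7 = True.
Branch on v1: take v1 = False.
  then v2 is forced to False.
  then v4 is forced to True.
  then v6 is forced to True.
Branch on v8: take v8 = False.
v3, v5, v9 are now unconstrained; take v3 = False, v5 = False, v9 = True.
Check each clause:
  1. (~v2 | ~v8) — ~v8 is true.
  2. (v6 | v4) — v4 is true.
  3. (v7 | ~v8 | ~v2) — ~v8 is true.
  4. (v1 | ~v2) — ~v2 is true.
  5. (v3 | v4 | v2) — v4 is true.
  6. (~v2 | ~v9 | v4) — v4 is true.
  7. (v6 | ~v1) — ~v1 is true.
  8. (~v2 | v9) — v9 is true.
  9. (v6 | v8 | v2) — v6 is true.
  10. (~v6 | v7 | ~v3) — ~v3 is true.
  11. (v4 | v2) — v4 is true.
  12. (~v4 | ~v2) — ~v2 is true.
  13. (~v8 | v7 | v5) — ~v8 is true.
  14. (~v6 | ~v8 | ~v9) — ~v8 is true.
  15. (v6 | v1 | v2) — v6 is true.
  16. (~v3 | v8 | ~v1) — ~v3 is true.
  17. (v7 | v5) — v7 is true.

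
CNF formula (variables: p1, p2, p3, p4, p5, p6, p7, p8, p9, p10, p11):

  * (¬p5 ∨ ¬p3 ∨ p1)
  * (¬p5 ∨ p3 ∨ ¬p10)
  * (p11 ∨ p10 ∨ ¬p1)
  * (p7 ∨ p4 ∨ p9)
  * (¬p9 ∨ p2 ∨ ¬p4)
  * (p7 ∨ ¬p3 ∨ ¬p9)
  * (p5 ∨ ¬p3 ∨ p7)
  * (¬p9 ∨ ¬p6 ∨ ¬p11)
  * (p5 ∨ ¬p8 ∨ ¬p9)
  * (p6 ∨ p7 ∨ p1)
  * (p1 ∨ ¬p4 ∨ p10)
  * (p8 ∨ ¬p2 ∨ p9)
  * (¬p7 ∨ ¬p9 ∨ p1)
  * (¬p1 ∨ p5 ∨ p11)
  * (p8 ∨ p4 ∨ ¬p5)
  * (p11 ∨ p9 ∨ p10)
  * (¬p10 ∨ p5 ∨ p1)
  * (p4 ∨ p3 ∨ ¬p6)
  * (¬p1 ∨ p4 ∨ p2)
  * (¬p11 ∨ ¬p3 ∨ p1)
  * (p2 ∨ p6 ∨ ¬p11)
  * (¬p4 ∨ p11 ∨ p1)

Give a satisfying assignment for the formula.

p1=T, p2=T, p3=F, p4=T, p5=T, p6=F, p7=T, p8=T, p9=T, p10=F, p11=T

Check each clause:
  1. (¬p5 ∨ p1 ∨ ¬p3) — p1 is true.
  2. (¬p10 ∨ ¬p5 ∨ p3) — ¬p10 is true.
  3. (p11 ∨ p10 ∨ ¬p1) — p11 is true.
  4. (p4 ∨ p9 ∨ p7) — p9 is true.
  5. (¬p9 ∨ ¬p4 ∨ p2) — p2 is true.
  6. (¬p3 ∨ ¬p9 ∨ p7) — ¬p3 is true.
  7. (p7 ∨ p5 ∨ ¬p3) — ¬p3 is true.
  8. (¬p9 ∨ ¬p6 ∨ ¬p11) — ¬p6 is true.
  9. (¬p8 ∨ p5 ∨ ¬p9) — p5 is true.
  10. (p7 ∨ p6 ∨ p1) — p1 is true.
  11. (p10 ∨ p1 ∨ ¬p4) — p1 is true.
  12. (p8 ∨ ¬p2 ∨ p9) — p8 is true.
  13. (¬p7 ∨ ¬p9 ∨ p1) — p1 is true.
  14. (p5 ∨ p11 ∨ ¬p1) — p11 is true.
  15. (p4 ∨ p8 ∨ ¬p5) — p8 is true.
  16. (p9 ∨ p10 ∨ p11) — p9 is true.
  17. (p1 ∨ p5 ∨ ¬p10) — p1 is true.
  18. (¬p6 ∨ p4 ∨ p3) — ¬p6 is true.
  19. (¬p1 ∨ p4 ∨ p2) — p2 is true.
  20. (¬p11 ∨ p1 ∨ ¬p3) — p1 is true.
  21. (p2 ∨ p6 ∨ ¬p11) — p2 is true.
  22. (p11 ∨ p1 ∨ ¬p4) — p1 is true.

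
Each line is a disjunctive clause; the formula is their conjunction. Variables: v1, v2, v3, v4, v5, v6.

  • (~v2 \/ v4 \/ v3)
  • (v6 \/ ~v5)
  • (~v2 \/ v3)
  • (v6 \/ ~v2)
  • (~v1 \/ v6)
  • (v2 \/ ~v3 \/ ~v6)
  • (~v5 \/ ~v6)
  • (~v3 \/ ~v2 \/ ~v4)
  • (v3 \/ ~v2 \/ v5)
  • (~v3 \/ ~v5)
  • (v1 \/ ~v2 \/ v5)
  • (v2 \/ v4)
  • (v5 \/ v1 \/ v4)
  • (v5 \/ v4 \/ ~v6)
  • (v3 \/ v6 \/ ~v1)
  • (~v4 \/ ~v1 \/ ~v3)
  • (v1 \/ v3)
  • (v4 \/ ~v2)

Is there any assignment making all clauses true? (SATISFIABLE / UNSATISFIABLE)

SATISFIABLE

Branch on v1: take v1 = False.
  then v3 is forced to True.
  then v5 is forced to False.
  then v2 is forced to False.
  then v6 is forced to False.
  then v4 is forced to True.
Every clause has at least one true literal under this assignment.
So v1=False  v2=False  v3=True  v4=True  v5=False  v6=False is a satisfying assignment.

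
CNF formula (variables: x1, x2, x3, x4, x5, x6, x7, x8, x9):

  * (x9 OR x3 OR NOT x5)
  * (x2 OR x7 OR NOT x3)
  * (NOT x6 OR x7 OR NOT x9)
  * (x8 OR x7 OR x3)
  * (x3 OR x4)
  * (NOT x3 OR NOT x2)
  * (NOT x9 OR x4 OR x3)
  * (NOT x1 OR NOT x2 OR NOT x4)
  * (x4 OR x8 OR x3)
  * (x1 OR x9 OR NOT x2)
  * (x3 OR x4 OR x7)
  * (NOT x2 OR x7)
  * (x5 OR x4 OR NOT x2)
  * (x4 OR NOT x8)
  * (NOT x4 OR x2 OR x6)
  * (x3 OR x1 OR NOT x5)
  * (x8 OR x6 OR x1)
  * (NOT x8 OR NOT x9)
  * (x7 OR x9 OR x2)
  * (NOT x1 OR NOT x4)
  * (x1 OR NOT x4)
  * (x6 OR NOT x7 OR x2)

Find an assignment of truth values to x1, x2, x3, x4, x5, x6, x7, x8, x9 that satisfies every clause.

Branch on x1: take x1 = True.
  then x4 is forced to False.
  then x3 is forced to True.
  then x2 is forced to False.
  then x7 is forced to True.
  then x8 is forced to False.
  then x6 is forced to True.
x5, x9 are now unconstrained; take x5 = False, x9 = True.

x1=T, x2=F, x3=T, x4=F, x5=F, x6=T, x7=T, x8=F, x9=T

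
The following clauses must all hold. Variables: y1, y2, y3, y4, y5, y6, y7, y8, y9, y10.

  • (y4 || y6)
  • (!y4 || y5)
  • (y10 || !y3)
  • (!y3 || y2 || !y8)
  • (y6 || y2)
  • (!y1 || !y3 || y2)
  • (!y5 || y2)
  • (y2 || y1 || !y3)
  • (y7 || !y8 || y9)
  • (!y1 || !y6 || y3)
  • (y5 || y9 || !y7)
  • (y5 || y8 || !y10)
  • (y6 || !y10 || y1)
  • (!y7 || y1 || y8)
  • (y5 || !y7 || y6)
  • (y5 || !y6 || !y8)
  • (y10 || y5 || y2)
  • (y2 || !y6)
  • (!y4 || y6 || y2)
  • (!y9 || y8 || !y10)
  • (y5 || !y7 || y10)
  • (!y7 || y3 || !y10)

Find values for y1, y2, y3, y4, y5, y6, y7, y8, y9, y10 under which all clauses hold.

y1=False, y2=True, y3=False, y4=True, y5=True, y6=False, y7=True, y8=True, y9=True, y10=False

Check each clause:
  1. (y6 || y4) — y4 is true.
  2. (y5 || !y4) — y5 is true.
  3. (y10 || !y3) — !y3 is true.
  4. (y2 || !y3 || !y8) — y2 is true.
  5. (y2 || y6) — y2 is true.
  6. (!y1 || !y3 || y2) — y2 is true.
  7. (y2 || !y5) — y2 is true.
  8. (y1 || y2 || !y3) — y2 is true.
  9. (y9 || y7 || !y8) — y9 is true.
  10. (!y1 || !y6 || y3) — !y6 is true.
  11. (!y7 || y5 || y9) — y9 is true.
  12. (y5 || y8 || !y10) — y8 is true.
  13. (y1 || !y10 || y6) — !y10 is true.
  14. (y8 || y1 || !y7) — y8 is true.
  15. (y6 || y5 || !y7) — y5 is true.
  16. (y5 || !y6 || !y8) — !y6 is true.
  17. (y10 || y2 || y5) — y2 is true.
  18. (y2 || !y6) — !y6 is true.
  19. (y6 || !y4 || y2) — y2 is true.
  20. (y8 || !y9 || !y10) — y8 is true.
  21. (y5 || !y7 || y10) — y5 is true.
  22. (y3 || !y7 || !y10) — !y10 is true.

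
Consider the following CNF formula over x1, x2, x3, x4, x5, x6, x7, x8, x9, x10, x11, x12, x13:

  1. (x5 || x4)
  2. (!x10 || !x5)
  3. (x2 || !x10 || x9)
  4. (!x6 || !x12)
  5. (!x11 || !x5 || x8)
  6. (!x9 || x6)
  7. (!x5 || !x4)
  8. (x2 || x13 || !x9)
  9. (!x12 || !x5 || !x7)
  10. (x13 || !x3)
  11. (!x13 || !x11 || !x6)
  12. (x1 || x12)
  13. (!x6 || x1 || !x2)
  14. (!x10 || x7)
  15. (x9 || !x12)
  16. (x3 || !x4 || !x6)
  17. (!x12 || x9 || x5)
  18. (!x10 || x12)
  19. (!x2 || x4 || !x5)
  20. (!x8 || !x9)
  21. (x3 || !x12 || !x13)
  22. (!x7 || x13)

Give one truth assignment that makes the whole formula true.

Pure literal: x1 appears only positively; assign x1 = True.
Pure literal: x10 appears only negated; assign x10 = False.
Set x2 = False and propagate.
Try x3 = False.
For the remaining variables, x4 = True, x5 = False, x6 = False, x7 = True, x8 = True, x9 = False, x11 = True, x12 = False, x13 = True works.

x1 = T  x2 = F  x3 = F  x4 = T  x5 = F  x6 = F  x7 = T  x8 = T  x9 = F  x10 = F  x11 = T  x12 = F  x13 = T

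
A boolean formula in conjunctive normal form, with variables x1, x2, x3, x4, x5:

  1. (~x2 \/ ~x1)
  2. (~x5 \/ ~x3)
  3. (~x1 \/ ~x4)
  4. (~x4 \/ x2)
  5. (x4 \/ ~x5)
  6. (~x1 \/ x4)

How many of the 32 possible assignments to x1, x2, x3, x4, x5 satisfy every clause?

Satisfying assignments:
  x1=0 x2=0 x3=0 x4=0 x5=0
  x1=0 x2=0 x3=1 x4=0 x5=0
  x1=0 x2=1 x3=0 x4=0 x5=0
  x1=0 x2=1 x3=0 x4=1 x5=0
  x1=0 x2=1 x3=0 x4=1 x5=1
  x1=0 x2=1 x3=1 x4=0 x5=0
  x1=0 x2=1 x3=1 x4=1 x5=0
Count: 7.

7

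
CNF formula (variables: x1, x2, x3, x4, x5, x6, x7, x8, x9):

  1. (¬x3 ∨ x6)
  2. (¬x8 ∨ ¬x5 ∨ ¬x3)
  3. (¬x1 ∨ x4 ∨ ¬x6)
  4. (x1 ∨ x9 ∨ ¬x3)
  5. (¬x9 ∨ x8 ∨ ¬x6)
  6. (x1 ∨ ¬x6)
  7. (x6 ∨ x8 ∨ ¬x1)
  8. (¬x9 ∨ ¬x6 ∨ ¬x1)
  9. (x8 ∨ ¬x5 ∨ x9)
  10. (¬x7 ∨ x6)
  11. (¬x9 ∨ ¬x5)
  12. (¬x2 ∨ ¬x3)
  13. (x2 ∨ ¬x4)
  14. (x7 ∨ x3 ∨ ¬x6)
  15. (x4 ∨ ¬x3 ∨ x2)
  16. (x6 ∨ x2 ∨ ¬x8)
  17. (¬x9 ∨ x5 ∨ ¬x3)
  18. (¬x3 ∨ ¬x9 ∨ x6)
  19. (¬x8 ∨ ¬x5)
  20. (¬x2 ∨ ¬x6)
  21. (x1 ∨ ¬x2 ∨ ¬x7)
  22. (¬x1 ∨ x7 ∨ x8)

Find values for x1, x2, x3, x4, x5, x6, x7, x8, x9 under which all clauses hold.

x1 = False, x2 = True, x3 = False, x4 = True, x5 = False, x6 = False, x7 = False, x8 = True, x9 = False

Branch on x1: take x1 = False.
  then x6 is forced to False.
  then x3 is forced to False.
  then x7 is forced to False.
Try x2 = True.
Try x5 = False.
x4, x8, x9 are now unconstrained; take x4 = True, x8 = True, x9 = False.
Every clause has at least one true literal under this assignment.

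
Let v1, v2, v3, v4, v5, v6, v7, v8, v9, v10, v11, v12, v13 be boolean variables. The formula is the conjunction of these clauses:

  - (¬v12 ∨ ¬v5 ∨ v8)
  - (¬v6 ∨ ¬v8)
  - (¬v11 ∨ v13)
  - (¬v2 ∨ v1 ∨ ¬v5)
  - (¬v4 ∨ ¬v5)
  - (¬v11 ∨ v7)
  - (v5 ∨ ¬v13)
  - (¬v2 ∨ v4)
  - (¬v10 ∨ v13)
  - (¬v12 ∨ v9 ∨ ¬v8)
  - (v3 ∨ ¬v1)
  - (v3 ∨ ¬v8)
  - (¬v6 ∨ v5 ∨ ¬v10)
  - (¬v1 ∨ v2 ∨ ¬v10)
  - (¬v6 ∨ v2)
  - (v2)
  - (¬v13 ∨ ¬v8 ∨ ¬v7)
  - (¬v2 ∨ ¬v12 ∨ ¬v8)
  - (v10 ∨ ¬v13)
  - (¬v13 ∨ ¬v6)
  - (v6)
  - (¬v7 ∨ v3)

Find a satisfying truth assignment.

v1=0, v2=1, v3=1, v4=1, v5=0, v6=1, v7=0, v8=0, v9=0, v10=0, v11=0, v12=1, v13=0

Check each clause:
  1. (v8 ∨ ¬v12 ∨ ¬v5) — ¬v5 is true.
  2. (¬v6 ∨ ¬v8) — ¬v8 is true.
  3. (v13 ∨ ¬v11) — ¬v11 is true.
  4. (v1 ∨ ¬v5 ∨ ¬v2) — ¬v5 is true.
  5. (¬v5 ∨ ¬v4) — ¬v5 is true.
  6. (v7 ∨ ¬v11) — ¬v11 is true.
  7. (¬v13 ∨ v5) — ¬v13 is true.
  8. (¬v2 ∨ v4) — v4 is true.
  9. (v13 ∨ ¬v10) — ¬v10 is true.
  10. (v9 ∨ ¬v8 ∨ ¬v12) — ¬v8 is true.
  11. (v3 ∨ ¬v1) — v3 is true.
  12. (v3 ∨ ¬v8) — ¬v8 is true.
  13. (v5 ∨ ¬v10 ∨ ¬v6) — ¬v10 is true.
  14. (v2 ∨ ¬v1 ∨ ¬v10) — v2 is true.
  15. (v2 ∨ ¬v6) — v2 is true.
  16. (v2) — v2 is true.
  17. (¬v13 ∨ ¬v8 ∨ ¬v7) — ¬v8 is true.
  18. (¬v2 ∨ ¬v12 ∨ ¬v8) — ¬v8 is true.
  19. (v10 ∨ ¬v13) — ¬v13 is true.
  20. (¬v13 ∨ ¬v6) — ¬v13 is true.
  21. (v6) — v6 is true.
  22. (¬v7 ∨ v3) — ¬v7 is true.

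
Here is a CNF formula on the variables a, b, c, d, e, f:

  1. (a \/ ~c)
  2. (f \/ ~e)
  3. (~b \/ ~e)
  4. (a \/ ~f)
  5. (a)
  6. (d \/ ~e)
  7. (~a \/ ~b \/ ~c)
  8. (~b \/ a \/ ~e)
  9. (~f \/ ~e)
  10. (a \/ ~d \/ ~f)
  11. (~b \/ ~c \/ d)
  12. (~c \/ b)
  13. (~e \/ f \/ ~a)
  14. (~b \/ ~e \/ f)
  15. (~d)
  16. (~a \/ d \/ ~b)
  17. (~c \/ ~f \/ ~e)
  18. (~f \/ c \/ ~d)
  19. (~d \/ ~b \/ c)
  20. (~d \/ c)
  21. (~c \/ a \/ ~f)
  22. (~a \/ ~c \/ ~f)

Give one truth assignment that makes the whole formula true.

a = T, b = F, c = F, d = F, e = F, f = T

Check each clause:
  1. (a \/ ~c) — a is true.
  2. (~e \/ f) — ~e is true.
  3. (~b \/ ~e) — ~e is true.
  4. (~f \/ a) — a is true.
  5. (a) — a is true.
  6. (~e \/ d) — ~e is true.
  7. (~c \/ ~a \/ ~b) — ~c is true.
  8. (~e \/ a \/ ~b) — a is true.
  9. (~e \/ ~f) — ~e is true.
  10. (~d \/ a \/ ~f) — a is true.
  11. (~b \/ ~c \/ d) — ~c is true.
  12. (~c \/ b) — ~c is true.
  13. (~a \/ f \/ ~e) — ~e is true.
  14. (~e \/ f \/ ~b) — ~e is true.
  15. (~d) — ~d is true.
  16. (~b \/ ~a \/ d) — ~b is true.
  17. (~f \/ ~c \/ ~e) — ~e is true.
  18. (~d \/ ~f \/ c) — ~d is true.
  19. (~b \/ c \/ ~d) — ~d is true.
  20. (~d \/ c) — ~d is true.
  21. (~c \/ ~f \/ a) — a is true.
  22. (~c \/ ~a \/ ~f) — ~c is true.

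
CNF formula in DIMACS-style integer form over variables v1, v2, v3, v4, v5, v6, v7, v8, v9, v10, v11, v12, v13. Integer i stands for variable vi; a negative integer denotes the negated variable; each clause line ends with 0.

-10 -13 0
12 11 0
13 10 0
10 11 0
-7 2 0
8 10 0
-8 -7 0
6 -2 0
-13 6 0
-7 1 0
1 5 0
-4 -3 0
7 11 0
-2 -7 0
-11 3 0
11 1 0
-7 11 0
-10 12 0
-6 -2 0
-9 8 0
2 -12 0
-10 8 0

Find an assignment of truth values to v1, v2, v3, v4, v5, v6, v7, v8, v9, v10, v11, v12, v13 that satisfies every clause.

v1 = 0, v2 = 0, v3 = 1, v4 = 0, v5 = 1, v6 = 1, v7 = 0, v8 = 1, v9 = 1, v10 = 0, v11 = 1, v12 = 0, v13 = 1

Check each clause:
  1. (~v10 \/ ~v13) — ~v10 is true.
  2. (v11 \/ v12) — v11 is true.
  3. (v13 \/ v10) — v13 is true.
  4. (v11 \/ v10) — v11 is true.
  5. (~v7 \/ v2) — ~v7 is true.
  6. (v10 \/ v8) — v8 is true.
  7. (~v7 \/ ~v8) — ~v7 is true.
  8. (~v2 \/ v6) — v6 is true.
  9. (~v13 \/ v6) — v6 is true.
  10. (~v7 \/ v1) — ~v7 is true.
  11. (v1 \/ v5) — v5 is true.
  12. (~v4 \/ ~v3) — ~v4 is true.
  13. (v11 \/ v7) — v11 is true.
  14. (~v7 \/ ~v2) — ~v7 is true.
  15. (~v11 \/ v3) — v3 is true.
  16. (v11 \/ v1) — v11 is true.
  17. (v11 \/ ~v7) — ~v7 is true.
  18. (v12 \/ ~v10) — ~v10 is true.
  19. (~v2 \/ ~v6) — ~v2 is true.
  20. (~v9 \/ v8) — v8 is true.
  21. (v2 \/ ~v12) — ~v12 is true.
  22. (~v10 \/ v8) — v8 is true.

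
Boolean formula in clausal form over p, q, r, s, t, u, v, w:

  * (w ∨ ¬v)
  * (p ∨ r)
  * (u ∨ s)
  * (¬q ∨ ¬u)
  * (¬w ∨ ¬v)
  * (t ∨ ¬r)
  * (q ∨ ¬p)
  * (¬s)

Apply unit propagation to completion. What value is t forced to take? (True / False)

Unit clause (¬s) sets s = False.
In (u ∨ s), s is now false; u must hold, so u = True.
In (¬q ∨ ¬u), ¬u is now false; ¬q must hold, so q = False.
From (q ∨ ¬p) and q = False: p = False.
In (r ∨ p), p is now false; r must hold, so r = True.
From (t ∨ ¬r) and r = True: t = True.

True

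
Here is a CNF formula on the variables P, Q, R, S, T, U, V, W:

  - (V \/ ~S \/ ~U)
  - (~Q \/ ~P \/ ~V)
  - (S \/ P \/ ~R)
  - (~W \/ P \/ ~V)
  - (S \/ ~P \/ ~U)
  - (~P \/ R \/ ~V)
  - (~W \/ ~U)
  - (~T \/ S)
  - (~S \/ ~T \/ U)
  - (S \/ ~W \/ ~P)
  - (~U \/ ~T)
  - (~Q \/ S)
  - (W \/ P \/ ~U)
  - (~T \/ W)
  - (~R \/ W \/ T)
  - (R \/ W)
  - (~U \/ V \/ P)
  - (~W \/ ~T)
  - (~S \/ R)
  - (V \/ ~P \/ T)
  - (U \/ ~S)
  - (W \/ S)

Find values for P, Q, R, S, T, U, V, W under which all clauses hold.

P=F  Q=F  R=F  S=F  T=F  U=F  V=F  W=T

Check each clause:
  1. (~U \/ V \/ ~S) — ~U is true.
  2. (~Q \/ ~V \/ ~P) — ~V is true.
  3. (P \/ ~R \/ S) — ~R is true.
  4. (P \/ ~V \/ ~W) — ~V is true.
  5. (S \/ ~P \/ ~U) — ~U is true.
  6. (~P \/ ~V \/ R) — ~V is true.
  7. (~W \/ ~U) — ~U is true.
  8. (~T \/ S) — ~T is true.
  9. (U \/ ~T \/ ~S) — ~T is true.
  10. (~P \/ ~W \/ S) — ~P is true.
  11. (~U \/ ~T) — ~U is true.
  12. (~Q \/ S) — ~Q is true.
  13. (W \/ ~U \/ P) — W is true.
  14. (W \/ ~T) — W is true.
  15. (W \/ ~R \/ T) — W is true.
  16. (R \/ W) — W is true.
  17. (V \/ P \/ ~U) — ~U is true.
  18. (~W \/ ~T) — ~T is true.
  19. (~S \/ R) — ~S is true.
  20. (T \/ ~P \/ V) — ~P is true.
  21. (U \/ ~S) — ~S is true.
  22. (S \/ W) — W is true.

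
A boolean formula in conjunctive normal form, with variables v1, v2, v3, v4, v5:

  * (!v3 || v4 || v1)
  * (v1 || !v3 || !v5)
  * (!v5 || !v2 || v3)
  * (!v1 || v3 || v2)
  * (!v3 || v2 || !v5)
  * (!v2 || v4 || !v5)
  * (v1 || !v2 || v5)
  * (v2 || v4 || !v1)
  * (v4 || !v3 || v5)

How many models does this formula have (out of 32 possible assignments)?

10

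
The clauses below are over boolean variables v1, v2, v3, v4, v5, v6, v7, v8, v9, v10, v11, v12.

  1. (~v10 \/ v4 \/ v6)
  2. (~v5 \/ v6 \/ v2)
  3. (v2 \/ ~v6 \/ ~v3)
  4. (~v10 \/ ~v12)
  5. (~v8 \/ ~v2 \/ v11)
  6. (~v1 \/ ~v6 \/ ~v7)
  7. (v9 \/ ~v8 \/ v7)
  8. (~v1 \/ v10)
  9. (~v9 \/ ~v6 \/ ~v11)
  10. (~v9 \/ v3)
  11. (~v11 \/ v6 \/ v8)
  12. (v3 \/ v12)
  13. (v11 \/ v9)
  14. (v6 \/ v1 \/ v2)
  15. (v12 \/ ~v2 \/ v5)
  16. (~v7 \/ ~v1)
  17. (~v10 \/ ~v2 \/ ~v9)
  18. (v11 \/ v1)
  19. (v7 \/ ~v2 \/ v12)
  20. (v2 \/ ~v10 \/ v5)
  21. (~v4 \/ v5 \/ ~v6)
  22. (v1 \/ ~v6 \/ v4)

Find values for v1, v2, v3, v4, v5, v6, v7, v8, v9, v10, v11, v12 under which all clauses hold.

v1=False, v2=True, v3=False, v4=False, v5=True, v6=False, v7=True, v8=True, v9=False, v10=False, v11=True, v12=True

Branch on v1: take v1 = False.
  then v11 is forced to True.
For the remaining variables, v2 = True, v3 = False, v4 = False, v5 = True, v6 = False, v7 = True, v8 = True, v9 = False, v10 = False, v12 = True works.
Every clause has at least one true literal under this assignment.
Check each clause:
  1. (v6 \/ v4 \/ ~v10) — ~v10 is true.
  2. (v6 \/ v2 \/ ~v5) — v2 is true.
  3. (v2 \/ ~v6 \/ ~v3) — v2 is true.
  4. (~v12 \/ ~v10) — ~v10 is true.
  5. (v11 \/ ~v8 \/ ~v2) — v11 is true.
  6. (~v1 \/ ~v7 \/ ~v6) — ~v6 is true.
  7. (v7 \/ ~v8 \/ v9) — v7 is true.
  8. (~v1 \/ v10) — ~v1 is true.
  9. (~v11 \/ ~v9 \/ ~v6) — ~v6 is true.
  10. (~v9 \/ v3) — ~v9 is true.
  11. (~v11 \/ v8 \/ v6) — v8 is true.
  12. (v12 \/ v3) — v12 is true.
  13. (v11 \/ v9) — v11 is true.
  14. (v1 \/ v2 \/ v6) — v2 is true.
  15. (v5 \/ v12 \/ ~v2) — v12 is true.
  16. (~v7 \/ ~v1) — ~v1 is true.
  17. (~v10 \/ ~v9 \/ ~v2) — ~v10 is true.
  18. (v11 \/ v1) — v11 is true.
  19. (v12 \/ v7 \/ ~v2) — v12 is true.
  20. (v2 \/ ~v10 \/ v5) — v2 is true.
  21. (~v6 \/ ~v4 \/ v5) — ~v6 is true.
  22. (~v6 \/ v1 \/ v4) — ~v6 is true.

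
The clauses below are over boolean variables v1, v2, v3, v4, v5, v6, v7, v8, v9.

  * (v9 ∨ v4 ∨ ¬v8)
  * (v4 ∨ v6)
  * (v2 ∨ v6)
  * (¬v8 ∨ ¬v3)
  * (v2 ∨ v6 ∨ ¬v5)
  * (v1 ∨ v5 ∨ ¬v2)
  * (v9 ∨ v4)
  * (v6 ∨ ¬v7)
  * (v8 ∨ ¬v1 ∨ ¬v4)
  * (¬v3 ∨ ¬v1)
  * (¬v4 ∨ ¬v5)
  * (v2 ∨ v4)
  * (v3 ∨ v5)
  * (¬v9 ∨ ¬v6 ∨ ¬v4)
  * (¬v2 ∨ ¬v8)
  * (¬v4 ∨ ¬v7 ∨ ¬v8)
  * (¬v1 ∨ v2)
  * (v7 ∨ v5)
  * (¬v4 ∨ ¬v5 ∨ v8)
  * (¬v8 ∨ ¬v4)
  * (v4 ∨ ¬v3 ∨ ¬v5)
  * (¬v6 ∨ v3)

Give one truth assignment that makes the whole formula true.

v1 = False  v2 = False  v3 = True  v4 = True  v5 = False  v6 = True  v7 = True  v8 = False  v9 = False

Try v1 = False.
The remaining clauses are satisfied by v2 = False, v3 = True, v4 = True, v5 = False, v6 = True, v7 = True, v8 = False, v9 = False.
Every clause has at least one true literal under this assignment.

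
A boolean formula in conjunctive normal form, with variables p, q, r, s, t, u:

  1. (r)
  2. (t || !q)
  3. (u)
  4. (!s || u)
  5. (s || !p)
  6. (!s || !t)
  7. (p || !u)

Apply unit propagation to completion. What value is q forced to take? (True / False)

False

(r) stands alone — r = True.
Unit clause (u) sets u = True.
(!u || p) with u = True leaves only p, so p = True.
(!p || s) with p = True leaves only s, so s = True.
From (!s || !t) and s = True: t = False.
From (!q || t) and t = False: q = False.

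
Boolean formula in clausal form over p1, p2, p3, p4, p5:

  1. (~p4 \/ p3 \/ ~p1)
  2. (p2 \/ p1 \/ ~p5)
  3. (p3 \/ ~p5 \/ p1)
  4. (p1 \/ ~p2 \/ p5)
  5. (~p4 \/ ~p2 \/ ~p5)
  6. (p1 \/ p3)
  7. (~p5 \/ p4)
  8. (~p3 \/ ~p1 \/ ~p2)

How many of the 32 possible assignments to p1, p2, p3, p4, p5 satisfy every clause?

7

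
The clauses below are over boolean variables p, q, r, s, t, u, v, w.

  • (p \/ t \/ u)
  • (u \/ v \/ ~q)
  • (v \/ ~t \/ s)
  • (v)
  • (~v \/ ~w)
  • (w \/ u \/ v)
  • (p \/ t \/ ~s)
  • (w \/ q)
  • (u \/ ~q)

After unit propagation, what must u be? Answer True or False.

True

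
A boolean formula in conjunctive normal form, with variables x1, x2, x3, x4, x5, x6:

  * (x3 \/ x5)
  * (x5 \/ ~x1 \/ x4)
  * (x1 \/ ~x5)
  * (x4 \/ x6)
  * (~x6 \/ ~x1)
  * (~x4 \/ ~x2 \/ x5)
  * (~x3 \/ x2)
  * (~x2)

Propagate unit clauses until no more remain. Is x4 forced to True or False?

True

(~x2) stands alone — x2 = False.
(~x3 \/ x2) with x2 = False leaves only ~x3, so x3 = False.
From (x3 \/ x5) and x3 = False: x5 = True.
(~x5 \/ x1): since x5 = True, the clause reduces to (x1). x1 = True.
From (~x6 \/ ~x1) and x1 = True: x6 = False.
From (x4 \/ x6) and x6 = False: x4 = True.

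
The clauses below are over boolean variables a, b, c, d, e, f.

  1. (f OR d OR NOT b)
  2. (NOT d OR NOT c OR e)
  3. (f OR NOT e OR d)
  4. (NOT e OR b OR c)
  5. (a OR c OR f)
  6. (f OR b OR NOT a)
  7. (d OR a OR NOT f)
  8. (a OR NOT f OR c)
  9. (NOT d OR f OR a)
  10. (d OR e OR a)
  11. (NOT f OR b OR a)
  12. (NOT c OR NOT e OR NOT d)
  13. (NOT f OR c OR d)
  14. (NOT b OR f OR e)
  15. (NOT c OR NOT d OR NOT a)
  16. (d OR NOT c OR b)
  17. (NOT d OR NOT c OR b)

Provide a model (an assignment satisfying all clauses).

a=1, b=1, c=1, d=0, e=0, f=1

Try a = True.
Branch on b: take b = True.
Set c = True and propagate.
  then d is forced to False.
  then f is forced to True.
e is now unconstrained; take e = False.
Every clause has at least one true literal under this assignment.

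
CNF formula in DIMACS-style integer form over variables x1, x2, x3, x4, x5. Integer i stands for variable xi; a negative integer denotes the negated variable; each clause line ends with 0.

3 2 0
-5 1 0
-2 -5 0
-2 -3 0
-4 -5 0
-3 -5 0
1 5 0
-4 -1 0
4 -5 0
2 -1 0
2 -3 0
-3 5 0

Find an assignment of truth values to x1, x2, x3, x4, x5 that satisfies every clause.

Set x1 = True and propagate.
  then x4 is forced to False.
  then x5 is forced to False.
  then x2 is forced to True.
  then x3 is forced to False.
Every clause has at least one true literal under this assignment.

x1 = True, x2 = True, x3 = False, x4 = False, x5 = False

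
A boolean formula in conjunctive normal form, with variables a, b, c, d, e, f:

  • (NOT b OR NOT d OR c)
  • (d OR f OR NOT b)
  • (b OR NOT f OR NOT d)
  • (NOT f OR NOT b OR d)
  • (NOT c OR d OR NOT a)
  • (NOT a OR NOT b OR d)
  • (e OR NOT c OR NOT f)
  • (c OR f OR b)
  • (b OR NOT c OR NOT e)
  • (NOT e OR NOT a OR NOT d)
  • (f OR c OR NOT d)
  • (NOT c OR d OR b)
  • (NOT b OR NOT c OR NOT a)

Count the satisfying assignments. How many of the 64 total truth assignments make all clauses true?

Split on b, then d.
  b=1, d=1: remaining (a,c,e,f) ∈ {(0,1,0,0); (0,1,1,0); (0,1,1,1)} — 3.
  b=1, d=0: a clause becomes empty — 0.
  b=0, d=1: remaining (a,c,e,f) ∈ {(0,1,0,0); (1,1,0,0)} — 2.
  b=0, d=0: remaining (a,c,e,f) ∈ {(0,0,0,1); (0,0,1,1); (1,0,0,1); (1,0,1,1)} — 4.
Total: 3 + 0 + 2 + 4 = 9.

9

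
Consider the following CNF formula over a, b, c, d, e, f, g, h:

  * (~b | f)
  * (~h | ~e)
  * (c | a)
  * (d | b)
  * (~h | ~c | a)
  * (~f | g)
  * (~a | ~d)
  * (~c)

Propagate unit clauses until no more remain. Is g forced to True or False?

Unit clause (~c) sets c = False.
(a | c): since c = False, the clause reduces to (a). a = True.
(~a | ~d): since a = True, the clause reduces to (~d). d = False.
(d | b): since d = False, the clause reduces to (b). b = True.
From (~b | f) and b = True: f = True.
In (g | ~f), ~f is now false; g must hold, so g = True.

True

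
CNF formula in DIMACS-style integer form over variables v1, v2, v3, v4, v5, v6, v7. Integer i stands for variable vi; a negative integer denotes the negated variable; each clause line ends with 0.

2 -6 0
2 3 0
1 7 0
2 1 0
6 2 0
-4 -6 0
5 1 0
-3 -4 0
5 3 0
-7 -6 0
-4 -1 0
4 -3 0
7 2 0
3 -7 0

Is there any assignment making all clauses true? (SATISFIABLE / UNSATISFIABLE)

SATISFIABLE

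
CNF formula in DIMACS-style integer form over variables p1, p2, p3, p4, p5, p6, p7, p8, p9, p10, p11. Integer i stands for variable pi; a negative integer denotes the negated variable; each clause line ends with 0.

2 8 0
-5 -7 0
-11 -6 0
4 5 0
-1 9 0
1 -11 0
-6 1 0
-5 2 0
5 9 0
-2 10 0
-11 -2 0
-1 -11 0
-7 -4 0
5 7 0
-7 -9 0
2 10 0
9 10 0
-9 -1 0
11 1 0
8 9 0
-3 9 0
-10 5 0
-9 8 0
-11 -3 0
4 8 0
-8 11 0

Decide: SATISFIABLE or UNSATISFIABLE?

UNSATISFIABLE

p9 = True:
  propagation gives p7=False, p5=True, p2=True, p10=True; an empty clause results — contradiction.
p9 = False:
  propagation gives p1=False, p11=False; an empty clause results — contradiction.
Every branch closes, so no satisfying assignment exists.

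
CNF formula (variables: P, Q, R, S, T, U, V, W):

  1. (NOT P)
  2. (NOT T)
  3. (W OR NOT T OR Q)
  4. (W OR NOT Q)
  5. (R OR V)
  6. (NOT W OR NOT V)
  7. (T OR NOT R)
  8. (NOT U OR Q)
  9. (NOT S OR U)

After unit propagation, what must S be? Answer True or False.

(NOT P) stands alone — P = False.
(NOT T) is a unit clause: T = False.
From (T OR NOT R) and T = False: R = False.
From (R OR V) and R = False: V = True.
(NOT V OR NOT W): since V = True, the clause reduces to (NOT W). W = False.
From (W OR NOT Q) and W = False: Q = False.
(NOT U OR Q): since Q = False, the clause reduces to (NOT U). U = False.
From (NOT S OR U) and U = False: S = False.

False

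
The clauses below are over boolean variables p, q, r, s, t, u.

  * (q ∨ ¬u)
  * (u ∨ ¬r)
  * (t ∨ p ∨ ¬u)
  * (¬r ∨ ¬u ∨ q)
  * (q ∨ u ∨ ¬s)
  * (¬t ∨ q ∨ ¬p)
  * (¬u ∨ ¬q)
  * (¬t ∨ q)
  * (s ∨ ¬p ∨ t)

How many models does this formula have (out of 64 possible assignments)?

8

Case analysis on q and u:
  q=T, u=T: a clause becomes empty — 0.
  q=T, u=F: 7 of the 16 assignments to (p,r,s,t) work.
  q=F, u=T: a clause becomes empty — 0.
  q=F, u=F: remaining (p,r,s,t) ∈ {(F,F,F,F)} — 1.
Total: 0 + 7 + 0 + 1 = 8.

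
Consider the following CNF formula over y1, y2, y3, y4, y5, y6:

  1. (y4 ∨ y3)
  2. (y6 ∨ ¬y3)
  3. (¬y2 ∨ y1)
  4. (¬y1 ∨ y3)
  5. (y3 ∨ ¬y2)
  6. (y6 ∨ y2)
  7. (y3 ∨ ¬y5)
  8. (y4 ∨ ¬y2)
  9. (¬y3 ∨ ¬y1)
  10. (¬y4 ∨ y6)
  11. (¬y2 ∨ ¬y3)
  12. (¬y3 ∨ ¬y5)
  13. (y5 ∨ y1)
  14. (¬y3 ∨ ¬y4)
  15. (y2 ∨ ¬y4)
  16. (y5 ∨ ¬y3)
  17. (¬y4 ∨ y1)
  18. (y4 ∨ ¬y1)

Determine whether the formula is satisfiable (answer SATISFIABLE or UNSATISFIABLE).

UNSATISFIABLE

y3 = True:
  propagation gives y6=True, y1=False, y2=False, y5=False; an empty clause results — contradiction.
y3 = False:
  propagation gives y4=True, y1=False; an empty clause results — contradiction.
Every branch closes, so no satisfying assignment exists.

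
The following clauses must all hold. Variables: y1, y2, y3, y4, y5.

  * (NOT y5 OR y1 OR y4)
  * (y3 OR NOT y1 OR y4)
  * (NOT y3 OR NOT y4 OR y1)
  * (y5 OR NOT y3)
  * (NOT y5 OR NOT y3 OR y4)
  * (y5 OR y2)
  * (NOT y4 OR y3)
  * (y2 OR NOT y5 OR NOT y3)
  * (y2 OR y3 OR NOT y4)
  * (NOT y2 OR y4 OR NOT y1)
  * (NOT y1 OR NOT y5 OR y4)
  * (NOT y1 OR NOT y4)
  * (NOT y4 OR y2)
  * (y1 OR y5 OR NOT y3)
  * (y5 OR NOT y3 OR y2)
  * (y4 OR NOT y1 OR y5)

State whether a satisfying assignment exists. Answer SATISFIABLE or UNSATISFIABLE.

SATISFIABLE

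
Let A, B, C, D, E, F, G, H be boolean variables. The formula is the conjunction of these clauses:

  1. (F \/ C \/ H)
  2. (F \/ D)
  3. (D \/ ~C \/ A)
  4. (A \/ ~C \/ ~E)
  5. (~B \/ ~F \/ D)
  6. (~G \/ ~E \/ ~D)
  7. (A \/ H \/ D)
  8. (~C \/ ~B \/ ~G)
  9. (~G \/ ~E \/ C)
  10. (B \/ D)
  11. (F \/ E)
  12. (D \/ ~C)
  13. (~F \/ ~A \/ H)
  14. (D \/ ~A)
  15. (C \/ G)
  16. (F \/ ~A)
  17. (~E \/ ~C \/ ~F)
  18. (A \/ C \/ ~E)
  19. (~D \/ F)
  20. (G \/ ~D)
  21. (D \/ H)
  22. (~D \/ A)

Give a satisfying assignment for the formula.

A = 1  B = 0  C = 1  D = 1  E = 0  F = 1  G = 1  H = 1

H occurs only positively in the remaining clauses — set H = True.
Set A = True and propagate.
  then D is forced to True.
  then F is forced to True.
  then G is forced to True.
  then E is forced to False.
Try B = False.
C is now unconstrained; take C = True.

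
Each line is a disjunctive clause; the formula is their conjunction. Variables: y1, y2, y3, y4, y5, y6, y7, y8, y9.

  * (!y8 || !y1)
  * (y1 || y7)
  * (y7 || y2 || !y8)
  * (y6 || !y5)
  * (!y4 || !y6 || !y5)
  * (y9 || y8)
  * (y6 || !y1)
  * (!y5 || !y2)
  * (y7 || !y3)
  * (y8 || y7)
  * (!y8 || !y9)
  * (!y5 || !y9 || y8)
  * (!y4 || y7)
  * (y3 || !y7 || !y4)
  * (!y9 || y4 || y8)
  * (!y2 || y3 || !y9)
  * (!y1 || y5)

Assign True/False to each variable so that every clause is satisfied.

Try y1 = False.
  then y7 is forced to True.
Try y2 = True.
  then y5 is forced to False.
Branch on y3: take y3 = True.
For the remaining variables, y4 = True, y6 = True, y8 = True, y9 = False works.
Check each clause:
  1. (!y1 || !y8) — !y1 is true.
  2. (y7 || y1) — y7 is true.
  3. (y7 || !y8 || y2) — y2 is true.
  4. (!y5 || y6) — !y5 is true.
  5. (!y6 || !y5 || !y4) — !y5 is true.
  6. (y9 || y8) — y8 is true.
  7. (y6 || !y1) — y6 is true.
  8. (!y2 || !y5) — !y5 is true.
  9. (!y3 || y7) — y7 is true.
  10. (y7 || y8) — y8 is true.
  11. (!y9 || !y8) — !y9 is true.
  12. (y8 || !y9 || !y5) — y8 is true.
  13. (!y4 || y7) — y7 is true.
  14. (!y4 || !y7 || y3) — y3 is true.
  15. (!y9 || y8 || y4) — y8 is true.
  16. (y3 || !y2 || !y9) — y3 is true.
  17. (y5 || !y1) — !y1 is true.

y1 = False, y2 = True, y3 = True, y4 = True, y5 = False, y6 = True, y7 = True, y8 = True, y9 = False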